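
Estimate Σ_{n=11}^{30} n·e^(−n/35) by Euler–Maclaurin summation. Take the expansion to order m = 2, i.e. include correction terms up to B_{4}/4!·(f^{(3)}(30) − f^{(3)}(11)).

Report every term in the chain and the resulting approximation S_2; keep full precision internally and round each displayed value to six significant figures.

The integral term ∫_11^30 x·e^(−x/35) dx = 210.351.
Endpoint term: (f(11) + f(30))/2 = (8.03341 + 12.7312)/2 = 10.3823.
So far: 220.734.
Order-1 term: 1/12 · (0.0606247 − 0.500784) = -0.0366800.
Partial sum through k=1: 220.697.
Order-2 term: −1/720 · (0.000742343 − 0.00160115) = 1.19278e-06.

S_2 ≈ 220.697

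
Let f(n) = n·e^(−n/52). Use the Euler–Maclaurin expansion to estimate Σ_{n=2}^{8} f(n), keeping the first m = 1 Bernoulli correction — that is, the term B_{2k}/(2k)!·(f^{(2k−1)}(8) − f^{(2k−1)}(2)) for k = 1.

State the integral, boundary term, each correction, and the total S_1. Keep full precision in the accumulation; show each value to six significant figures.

The integral term ∫_2^8 x·e^(−x/52) dx = 26.9503.
½[f(2) + f(8)] = ½[1.92454 + 6.85923] = 4.39188.
Running total after boundary: 31.3422.
k=1: B_{2}/(2)! × [f^{(1)}(8) − f^{(1)}(2)] = 1/12 × (0.725496 − 0.925258) = -0.0166469.

S_1 ≈ 31.3256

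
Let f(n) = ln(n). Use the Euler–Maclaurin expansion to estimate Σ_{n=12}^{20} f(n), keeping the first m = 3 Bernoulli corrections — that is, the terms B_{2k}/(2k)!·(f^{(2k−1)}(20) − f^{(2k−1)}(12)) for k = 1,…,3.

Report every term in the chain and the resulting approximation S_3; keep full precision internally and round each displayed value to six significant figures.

S_3 ≈ 24.8333

The integral term ∫_12^20 ln(x) dx = 22.0958.
Endpoint term: (f(12) + f(20))/2 = (2.48491 + 2.99573)/2 = 2.74032.
So far: 24.8361.
Order-1 term: 1/12 · (0.0500000 − 0.0833333) = -0.00277778.
Partial sum through k=1: 24.8333.
Order-2 term: −1/720 · (0.000250000 − 0.00115741) = 1.26029e-06.
Partial sum through k=2: 24.8333.
Order-3 term: 1/30240 · (7.50000e-06 − 9.64506e-05) = -2.94149e-09.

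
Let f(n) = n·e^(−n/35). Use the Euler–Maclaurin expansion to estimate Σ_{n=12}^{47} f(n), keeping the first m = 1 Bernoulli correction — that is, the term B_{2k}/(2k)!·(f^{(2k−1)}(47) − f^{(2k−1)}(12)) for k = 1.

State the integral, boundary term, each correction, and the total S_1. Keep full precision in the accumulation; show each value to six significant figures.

S_1 ≈ 428.517

The integral term ∫_12^47 x·e^(−x/35) dx = 418.169.
Endpoint term: (f(12) + f(47))/2 = (8.51688 + 12.2716)/2 = 10.3943.
Integral + boundary = 428.563.
k=1: B_{2}/(2)! × [f^{(1)}(47) − f^{(1)}(12)] = 1/12 × (-0.0895195 − 0.466400) = -0.0463267.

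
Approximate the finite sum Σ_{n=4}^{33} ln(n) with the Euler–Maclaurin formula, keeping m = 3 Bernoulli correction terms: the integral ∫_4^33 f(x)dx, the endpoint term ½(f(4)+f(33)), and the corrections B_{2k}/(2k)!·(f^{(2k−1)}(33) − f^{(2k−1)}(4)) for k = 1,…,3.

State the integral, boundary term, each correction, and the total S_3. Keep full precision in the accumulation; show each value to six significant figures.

S_3 ≈ 83.2627

∫_4^33 ln(x) dx evaluates to 80.8396.
Boundary: ½(f(4) + f(33)) = ½(1.38629 + 3.49651) = 2.44140.
Running total after boundary: 83.2810.
Correction k=1: B_{2}/2! · (f^{(1)}(33) − f^{(1)}(4)) = 1/12 · (0.0303030 − 0.250000) = -0.0183081.
After k=1: 83.2627.
Correction k=2: B_{4}/4! · (f^{(3)}(33) − f^{(3)}(4)) = −1/720 · (5.56529e-05 − 0.0312500) = 4.33255e-05.
After k=2: 83.2627.
Correction k=3: B_{6}/6! · (f^{(5)}(33) − f^{(5)}(4)) = 1/30240 · (6.13256e-07 − 0.0234375) = -7.75029e-07.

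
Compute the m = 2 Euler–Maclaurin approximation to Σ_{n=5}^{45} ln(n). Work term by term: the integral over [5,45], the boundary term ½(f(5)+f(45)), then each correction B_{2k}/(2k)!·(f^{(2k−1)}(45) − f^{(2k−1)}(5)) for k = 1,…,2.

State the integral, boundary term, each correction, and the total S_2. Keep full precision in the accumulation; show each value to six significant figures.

S_2 ≈ 125.946

∫_5^45 ln(x) dx evaluates to 123.253.
Boundary: ½(f(5) + f(45)) = ½(1.60944 + 3.80666) = 2.70805.
Running total after boundary: 125.961.
Correction k=1: B_{2}/2! · (f^{(1)}(45) − f^{(1)}(5)) = 1/12 · (0.0222222 − 0.200000) = -0.0148148.
Partial sum through k=1: 125.946.
Correction k=2: B_{4}/4! · (f^{(3)}(45) − f^{(3)}(5)) = −1/720 · (2.19479e-05 − 0.0160000) = 2.21917e-05.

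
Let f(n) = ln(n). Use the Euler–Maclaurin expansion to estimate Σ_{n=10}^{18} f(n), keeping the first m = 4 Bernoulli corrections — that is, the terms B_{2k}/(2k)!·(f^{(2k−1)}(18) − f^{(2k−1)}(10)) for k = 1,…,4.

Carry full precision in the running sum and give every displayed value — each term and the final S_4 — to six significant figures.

Integral: ∫_10^18 ln(x) dx = 21.0008.
Endpoint term: (f(10) + f(18))/2 = (2.30259 + 2.89037)/2 = 2.59648.
So far: 23.5973.
Order-1 term: 1/12 · (0.0555556 − 0.100000) = -0.00370370.
After k=1: 23.5936.
Order-2 term: −1/720 · (0.000342936 − 0.00200000) = 2.30148e-06.
After k=2: 23.5936.
Order-3 term: 1/30240 · (1.27013e-05 − 0.000240000) = -7.51649e-09.
After k=3: 23.5936.
Order-4 term: −1/1209600 · (1.17605e-06 − 7.20000e-05) = 5.85515e-11.

S_4 ≈ 23.5936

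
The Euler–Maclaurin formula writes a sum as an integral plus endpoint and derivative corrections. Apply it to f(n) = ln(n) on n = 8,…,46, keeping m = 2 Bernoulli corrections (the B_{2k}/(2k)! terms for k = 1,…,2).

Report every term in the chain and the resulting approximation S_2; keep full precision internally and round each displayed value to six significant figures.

The integral term ∫_8^46 ln(x) dx = 121.482.
Endpoint term: (f(8) + f(46))/2 = (2.07944 + 3.82864)/2 = 2.95404.
So far: 124.436.
Correction k=1: B_{2}/2! · (f^{(1)}(46) − f^{(1)}(8)) = 1/12 · (0.0217391 − 0.125000) = -0.00860507.
Running total after k=1: 124.427.
Correction k=2: B_{4}/4! · (f^{(3)}(46) − f^{(3)}(8)) = −1/720 · (2.05474e-05 − 0.00390625) = 5.39681e-06.

S_2 ≈ 124.427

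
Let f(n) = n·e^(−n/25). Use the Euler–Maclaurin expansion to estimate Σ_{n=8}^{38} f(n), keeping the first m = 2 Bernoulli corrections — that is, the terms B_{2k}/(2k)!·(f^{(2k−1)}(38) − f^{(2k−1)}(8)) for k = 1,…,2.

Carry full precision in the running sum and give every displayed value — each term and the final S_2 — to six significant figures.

S_2 ≈ 261.611

The integral term ∫_8^38 x·e^(−x/25) dx = 254.602.
½[f(8) + f(38)] = ½[5.80919 + 8.31105] = 7.06012.
Running total after boundary: 261.662.
Correction k=1: B_{2}/2! · (f^{(1)}(38) − f^{(1)}(8)) = 1/12 · (-0.113730 − 0.493781) = -0.0506260.
After k=1: 261.611.
Correction k=2: B_{4}/4! · (f^{(3)}(38) − f^{(3)}(8)) = −1/720 · (0.000517910 − 0.00311373) = 3.60530e-06.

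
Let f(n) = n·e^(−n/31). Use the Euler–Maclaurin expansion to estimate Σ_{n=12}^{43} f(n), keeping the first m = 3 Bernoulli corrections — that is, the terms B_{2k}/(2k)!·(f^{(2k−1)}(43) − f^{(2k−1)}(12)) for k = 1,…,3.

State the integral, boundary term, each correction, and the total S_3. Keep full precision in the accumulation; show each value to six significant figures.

Integral: ∫_12^43 x·e^(−x/31) dx = 332.101.
Endpoint term: (f(12) + f(43))/2 = (8.14830 + 10.7414)/2 = 9.44484.
So far: 341.546.
k=1: B_{2}/(2)! × [f^{(1)}(43) − f^{(1)}(12)] = 1/12 × (-0.0966966 − 0.416177) = -0.0427395.
After k=1: 341.503.
k=2: B_{4}/(4)! × [f^{(3)}(43) − f^{(3)}(12)] = −1/720 × (0.000419253 − 0.00184623) = 1.98191e-06.
After k=2: 341.503.
k=3: B_{6}/(6)! × [f^{(5)}(43) − f^{(5)}(12)] = 1/30240 × (9.77240e-07 − 3.39167e-06) = -7.98423e-11.

S_3 ≈ 341.503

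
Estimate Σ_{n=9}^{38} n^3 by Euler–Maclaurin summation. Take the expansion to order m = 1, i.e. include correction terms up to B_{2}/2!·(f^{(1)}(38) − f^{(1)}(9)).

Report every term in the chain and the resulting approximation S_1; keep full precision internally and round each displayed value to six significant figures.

∫_9^38 x^3 dx evaluates to 519644.
Endpoint term: (f(9) + f(38))/2 = (729.000 + 54872.0)/2 = 27800.5.
Integral + boundary = 547444.
k=1: B_{2}/(2)! × [f^{(1)}(38) − f^{(1)}(9)] = 1/12 × (4332.00 − 243.000) = 340.750.

S_1 ≈ 547785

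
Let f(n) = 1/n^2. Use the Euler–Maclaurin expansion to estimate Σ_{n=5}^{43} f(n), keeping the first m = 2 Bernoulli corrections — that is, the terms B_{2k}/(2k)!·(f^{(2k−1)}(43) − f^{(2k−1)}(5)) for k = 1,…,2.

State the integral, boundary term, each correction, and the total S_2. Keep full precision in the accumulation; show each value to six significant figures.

S_2 ≈ 0.198335

The integral term ∫_5^43 1/x^2 dx = 0.176744.
½[f(5) + f(43)] = ½[0.0400000 + 0.000540833] = 0.0202704.
Integral + boundary = 0.197015.
Correction k=1: B_{2}/2! · (f^{(1)}(43) − f^{(1)}(5)) = 1/12 · (-2.51550e-05 − (-0.0160000)) = 0.00133124.
Partial sum through k=1: 0.198346.
Correction k=2: B_{4}/4! · (f^{(3)}(43) − f^{(3)}(5)) = −1/720 · (-1.63256e-07 − (-0.00768000)) = -1.06664e-05.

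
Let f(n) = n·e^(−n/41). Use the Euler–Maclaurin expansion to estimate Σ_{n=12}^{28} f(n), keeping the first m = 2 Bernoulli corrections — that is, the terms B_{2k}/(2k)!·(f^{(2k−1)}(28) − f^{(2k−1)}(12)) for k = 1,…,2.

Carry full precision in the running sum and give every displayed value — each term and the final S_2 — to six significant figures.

Integral: ∫_12^28 x·e^(−x/41) dx = 192.589.
½[f(12) + f(28)] = ½[8.95510 + 14.1438] = 11.5495.
Integral + boundary = 204.139.
k=1: B_{2}/(2)! × [f^{(1)}(28) − f^{(1)}(12)] = 1/12 × (0.160165 − 0.527842) = -0.0306397.
After k=1: 204.108.
k=2: B_{4}/(4)! × [f^{(3)}(28) − f^{(3)}(12)] = −1/720 × (0.000696275 − 0.00120188) = 7.02228e-07.

S_2 ≈ 204.108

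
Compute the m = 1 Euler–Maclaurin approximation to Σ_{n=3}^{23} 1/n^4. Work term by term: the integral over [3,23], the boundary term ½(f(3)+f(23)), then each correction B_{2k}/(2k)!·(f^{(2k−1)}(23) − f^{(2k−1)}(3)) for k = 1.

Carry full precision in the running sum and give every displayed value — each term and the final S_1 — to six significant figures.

∫_3^23 1/x^4 dx evaluates to 0.0123183.
Endpoint term: (f(3) + f(23))/2 = (0.0123457 + 3.57346e-06)/2 = 0.00617463.
Running total after boundary: 0.0184929.
Correction k=1: B_{2}/2! · (f^{(1)}(23) − f^{(1)}(3)) = 1/12 · (-6.21471e-07 − (-0.0164609)) = 0.00137169.

S_1 ≈ 0.0198646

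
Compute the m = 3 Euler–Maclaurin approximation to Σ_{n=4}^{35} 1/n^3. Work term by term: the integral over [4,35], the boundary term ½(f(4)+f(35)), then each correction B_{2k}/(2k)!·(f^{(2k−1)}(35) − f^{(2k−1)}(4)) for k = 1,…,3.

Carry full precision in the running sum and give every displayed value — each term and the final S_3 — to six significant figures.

The integral term ∫_4^35 1/x^3 dx = 0.0308418.
Boundary: ½(f(4) + f(35)) = ½(0.0156250 + 2.33236e-05) = 0.00782416.
So far: 0.0386660.
Order-1 term: 1/12 · (-1.99917e-06 − (-0.0117188)) = 0.000976396.
After k=1: 0.0396424.
Order-2 term: −1/720 · (-3.26395e-08 − (-0.0146484)) = -2.03450e-05.
After k=2: 0.0396220.
Order-3 term: 1/30240 · (-1.11907e-09 − (-0.0384521)) = 1.27157e-06.

S_3 ≈ 0.0396233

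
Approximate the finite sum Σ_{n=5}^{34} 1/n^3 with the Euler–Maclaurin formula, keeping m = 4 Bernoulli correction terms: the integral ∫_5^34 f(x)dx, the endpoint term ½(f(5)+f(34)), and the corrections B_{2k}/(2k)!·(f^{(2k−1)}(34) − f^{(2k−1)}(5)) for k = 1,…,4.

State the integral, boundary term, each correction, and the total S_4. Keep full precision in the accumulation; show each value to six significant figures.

The integral term ∫_5^34 1/x^3 dx = 0.0195675.
Endpoint term: (f(5) + f(34))/2 = (0.00800000 + 2.54427e-05)/2 = 0.00401272.
Running total after boundary: 0.0235802.
Correction k=1: B_{2}/2! · (f^{(1)}(34) − f^{(1)}(5)) = 1/12 · (-2.24494e-06 − (-0.00480000)) = 0.000399813.
Partial sum through k=1: 0.0239800.
Correction k=2: B_{4}/4! · (f^{(3)}(34) − f^{(3)}(5)) = −1/720 · (-3.88399e-08 − (-0.00384000)) = -5.33328e-06.
Partial sum through k=2: 0.0239747.
Correction k=3: B_{6}/6! · (f^{(5)}(34) − f^{(5)}(5)) = 1/30240 · (-1.41114e-09 − (-0.00645120)) = 2.13333e-07.
Partial sum through k=3: 0.0239749.
Correction k=4: B_{8}/8! · (f^{(7)}(34) − f^{(7)}(5)) = −1/1209600 · (-8.78909e-11 − (-0.0185795)) = -1.53600e-08.

S_4 ≈ 0.0239749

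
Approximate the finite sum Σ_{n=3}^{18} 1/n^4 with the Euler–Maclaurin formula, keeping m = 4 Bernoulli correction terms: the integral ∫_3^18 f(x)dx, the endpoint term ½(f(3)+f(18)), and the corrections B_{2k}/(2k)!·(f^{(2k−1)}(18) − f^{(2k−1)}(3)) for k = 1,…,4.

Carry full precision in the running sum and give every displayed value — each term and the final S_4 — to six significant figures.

S_4 ≈ 0.0197700

The integral term ∫_3^18 1/x^4 dx = 0.0122885.
½[f(3) + f(18)] = ½[0.0123457 + 9.52599e-06] = 0.00617760.
Integral + boundary = 0.0184661.
Order-1 term: 1/12 · (-2.11689e-06 − (-0.0164609)) = 0.00137157.
After k=1: 0.0198377.
Order-2 term: −1/720 · (-1.96008e-07 − (-0.0548697)) = -7.62076e-05.
After k=2: 0.0197615.
Order-3 term: 1/30240 · (-3.38779e-08 − (-0.341411)) = 1.12901e-05.
After k=3: 0.0197728.
Order-4 term: −1/1209600 · (-9.41053e-09 − (-3.41411)) = -2.82251e-06.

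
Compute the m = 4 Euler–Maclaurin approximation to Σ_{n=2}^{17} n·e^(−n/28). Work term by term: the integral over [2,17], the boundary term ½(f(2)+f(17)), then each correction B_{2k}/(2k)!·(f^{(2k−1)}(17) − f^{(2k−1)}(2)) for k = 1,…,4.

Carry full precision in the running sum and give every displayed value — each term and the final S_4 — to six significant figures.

S_4 ≈ 101.020

Integral: ∫_2^17 x·e^(−x/28) dx = 95.5118.
½[f(2) + f(17)] = ½[1.86213 + 9.26339] = 5.56276.
Integral + boundary = 101.075.
Order-1 term: 1/12 · (0.214070 − 0.864558) = -0.0542074.
Running total after k=1: 101.020.
Order-2 term: −1/720 · (0.00166311 − 0.00347791) = 2.52055e-06.
Running total after k=2: 101.020.
Order-3 term: 1/30240 · (3.89436e-06 − 7.46565e-06) = -1.18098e-10.
Running total after k=3: 101.020.
Order-4 term: −1/1209600 · (7.22883e-09 − 1.33867e-08) = 5.09086e-15.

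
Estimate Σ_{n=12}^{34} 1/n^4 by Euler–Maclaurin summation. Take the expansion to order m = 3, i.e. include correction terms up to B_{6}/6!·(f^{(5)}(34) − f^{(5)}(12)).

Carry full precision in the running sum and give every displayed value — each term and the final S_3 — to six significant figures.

S_3 ≈ 0.000210235

Integral: ∫_12^34 1/x^4 dx = 0.000184420.
½[f(12) + f(34)] = ½[4.82253e-05 + 7.48315e-07] = 2.44868e-05.
Integral + boundary = 0.000208907.
k=1: B_{2}/(2)! × [f^{(1)}(34) − f^{(1)}(12)] = 1/12 × (-8.80370e-08 − (-1.60751e-05)) = 1.33226e-06.
Partial sum through k=1: 0.000210239.
k=2: B_{4}/(4)! × [f^{(3)}(34) − f^{(3)}(12)] = −1/720 × (-2.28470e-09 − (-3.34898e-06)) = -4.64819e-09.
Partial sum through k=2: 0.000210235.
k=3: B_{6}/(6)! × [f^{(5)}(34) − f^{(5)}(12)] = 1/30240 × (-1.10677e-10 − (-1.30238e-06)) = 4.30645e-11.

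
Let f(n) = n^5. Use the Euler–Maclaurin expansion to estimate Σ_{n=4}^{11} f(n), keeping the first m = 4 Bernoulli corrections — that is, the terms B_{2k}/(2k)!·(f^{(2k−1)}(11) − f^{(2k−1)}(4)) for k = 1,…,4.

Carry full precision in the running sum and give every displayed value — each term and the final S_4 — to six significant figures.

Integral: ∫_4^11 x^5 dx = 294578.
Endpoint term: (f(4) + f(11))/2 = (1024.00 + 161051)/2 = 81037.5.
So far: 375615.
Order-1 term: 1/12 · (73205.0 − 1280.00) = 5993.75.
Partial sum through k=1: 381609.
Order-2 term: −1/720 · (7260.00 − 960.000) = -8.75000.
Partial sum through k=2: 381600.
Order-3 term: 1/30240 · (120.000 − 120.000) = 0.00000.
Partial sum through k=3: 381600.
Order-4 term: −1/1209600 · (0.00000 − 0.00000) = 0.00000.

S_4 ≈ 381600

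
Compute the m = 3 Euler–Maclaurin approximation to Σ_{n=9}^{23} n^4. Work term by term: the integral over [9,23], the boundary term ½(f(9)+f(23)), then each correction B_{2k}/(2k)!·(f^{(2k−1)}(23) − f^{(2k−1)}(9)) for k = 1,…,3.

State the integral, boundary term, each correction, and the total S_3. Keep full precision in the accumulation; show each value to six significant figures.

S_3 ≈ 1.42247e+06

Integral: ∫_9^23 x^4 dx = 1.27546e+06.
Boundary: ½(f(9) + f(23)) = ½(6561.00 + 279841) = 143201.
Running total after boundary: 1.41866e+06.
Order-1 term: 1/12 · (48668.0 − 2916.00) = 3812.67.
After k=1: 1.42247e+06.
Order-2 term: −1/720 · (552.000 − 216.000) = -0.466667.
After k=2: 1.42247e+06.
Order-3 term: 1/30240 · (0.00000 − 0.00000) = 0.00000.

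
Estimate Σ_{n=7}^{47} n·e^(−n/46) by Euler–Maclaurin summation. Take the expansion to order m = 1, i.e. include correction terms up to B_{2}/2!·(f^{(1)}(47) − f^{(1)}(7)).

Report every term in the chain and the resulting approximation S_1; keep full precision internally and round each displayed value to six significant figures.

∫_7^47 x·e^(−x/46) dx evaluates to 553.905.
Endpoint term: (f(7) + f(47))/2 = (6.01187 + 16.9185)/2 = 11.4652.
Running total after boundary: 565.370.
Order-1 term: 1/12 · (-0.00782540 − 0.728146) = -0.0613310.

S_1 ≈ 565.308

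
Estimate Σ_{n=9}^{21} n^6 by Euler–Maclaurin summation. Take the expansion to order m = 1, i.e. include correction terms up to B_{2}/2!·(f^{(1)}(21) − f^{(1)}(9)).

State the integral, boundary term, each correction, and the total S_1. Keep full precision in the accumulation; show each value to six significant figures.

S_1 ≈ 3.01776e+08

The integral term ∫_9^21 x^6 dx = 2.56615e+08.
Endpoint term: (f(9) + f(21))/2 = (531441 + 8.57661e+07)/2 = 4.31488e+07.
Running total after boundary: 2.99764e+08.
k=1: B_{2}/(2)! × [f^{(1)}(21) − f^{(1)}(9)] = 1/12 × (2.45046e+07 − 354294) = 2.01253e+06.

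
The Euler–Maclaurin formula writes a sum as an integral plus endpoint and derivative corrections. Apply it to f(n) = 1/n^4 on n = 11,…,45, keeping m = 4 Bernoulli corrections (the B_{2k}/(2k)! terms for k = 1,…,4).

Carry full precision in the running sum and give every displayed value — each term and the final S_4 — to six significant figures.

S_4 ≈ 0.000283112

Integral: ∫_11^45 1/x^4 dx = 0.000246780.
Boundary: ½(f(11) + f(45)) = ½(6.83013e-05 + 2.43865e-07) = 3.42726e-05.
Running total after boundary: 0.000281053.
Order-1 term: 1/12 · (-2.16769e-08 − (-2.48369e-05)) = 2.06793e-06.
Partial sum through k=1: 0.000283121.
Order-2 term: −1/720 · (-3.21139e-10 − (-6.15790e-06)) = -8.55219e-09.
Partial sum through k=2: 0.000283112.
Order-3 term: 1/30240 · (-8.88089e-12 − (-2.84994e-06)) = 9.42436e-11.
Partial sum through k=3: 0.000283112.
Order-4 term: −1/1209600 · (-3.94706e-13 − (-2.11979e-06)) = -1.75247e-12.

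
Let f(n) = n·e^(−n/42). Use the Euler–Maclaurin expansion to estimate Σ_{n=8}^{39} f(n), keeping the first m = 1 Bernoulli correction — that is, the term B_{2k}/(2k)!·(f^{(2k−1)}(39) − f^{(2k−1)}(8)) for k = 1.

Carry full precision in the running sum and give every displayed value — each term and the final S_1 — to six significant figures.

S_1 ≈ 402.554

Integral: ∫_8^39 x·e^(−x/42) dx = 391.597.
Endpoint term: (f(8) + f(39))/2 = (6.61252 + 15.4096)/2 = 11.0111.
Integral + boundary = 402.608.
Correction k=1: B_{2}/2! · (f^{(1)}(39) − f^{(1)}(8)) = 1/12 · (0.0282227 − 0.669124) = -0.0534085.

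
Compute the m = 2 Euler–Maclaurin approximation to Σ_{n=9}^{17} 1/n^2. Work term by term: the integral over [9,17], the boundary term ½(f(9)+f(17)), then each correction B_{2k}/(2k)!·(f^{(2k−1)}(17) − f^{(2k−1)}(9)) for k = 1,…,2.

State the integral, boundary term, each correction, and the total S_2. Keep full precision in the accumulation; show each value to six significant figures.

S_2 ≈ 0.0603847

Integral: ∫_9^17 1/x^2 dx = 0.0522876.
Boundary: ½(f(9) + f(17)) = ½(0.0123457 + 0.00346021) = 0.00790294.
Running total after boundary: 0.0601905.
Correction k=1: B_{2}/2! · (f^{(1)}(17) − f^{(1)}(9)) = 1/12 · (-0.000407083 − (-0.00274348)) = 0.000194700.
Partial sum through k=1: 0.0603852.
Correction k=2: B_{4}/4! · (f^{(3)}(17) − f^{(3)}(9)) = −1/720 · (-1.69031e-05 − (-0.000406442)) = -5.41026e-07.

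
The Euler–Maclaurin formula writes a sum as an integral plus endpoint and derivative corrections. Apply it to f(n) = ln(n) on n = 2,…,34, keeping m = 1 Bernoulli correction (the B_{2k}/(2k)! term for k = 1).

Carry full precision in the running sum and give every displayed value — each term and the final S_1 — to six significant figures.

S_1 ≈ 88.5805

Integral: ∫_2^34 ln(x) dx = 86.5100.
½[f(2) + f(34)] = ½[0.693147 + 3.52636] = 2.10975.
So far: 88.6197.
Correction k=1: B_{2}/2! · (f^{(1)}(34) − f^{(1)}(2)) = 1/12 · (0.0294118 − 0.500000) = -0.0392157.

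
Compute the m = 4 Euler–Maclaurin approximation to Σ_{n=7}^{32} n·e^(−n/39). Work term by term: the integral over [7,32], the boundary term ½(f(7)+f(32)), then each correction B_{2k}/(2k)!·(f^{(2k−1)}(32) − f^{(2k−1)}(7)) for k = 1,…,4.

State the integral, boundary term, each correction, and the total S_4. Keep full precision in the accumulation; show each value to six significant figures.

S_4 ≈ 290.231

The integral term ∫_7^32 x·e^(−x/39) dx = 280.313.
½[f(7) + f(32)] = ½[5.84989 + 14.0866] = 9.96824.
So far: 290.282.
Correction k=1: B_{2}/2! · (f^{(1)}(32) − f^{(1)}(7)) = 1/12 · (0.0790113 − 0.685701) = -0.0505575.
Running total after k=1: 290.231.
Correction k=2: B_{4}/4! · (f^{(3)}(32) − f^{(3)}(7)) = −1/720 · (0.000630784 − 0.00154970) = 1.27628e-06.
Running total after k=2: 290.231.
Correction k=3: B_{6}/6! · (f^{(5)}(32) − f^{(5)}(7)) = 1/30240 · (7.95281e-07 − 1.74134e-06) = -3.12852e-11.
Running total after k=3: 290.231.
Correction k=4: B_{8}/8! · (f^{(7)}(32) − f^{(7)}(7)) = −1/1209600 · (7.73073e-10 − 1.61987e-09) = 7.00060e-16.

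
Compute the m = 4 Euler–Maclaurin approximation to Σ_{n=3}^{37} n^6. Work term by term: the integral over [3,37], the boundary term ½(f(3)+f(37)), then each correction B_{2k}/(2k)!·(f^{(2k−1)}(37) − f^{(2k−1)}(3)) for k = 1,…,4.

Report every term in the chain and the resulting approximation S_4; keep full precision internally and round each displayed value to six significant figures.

S_4 ≈ 1.48792e+10

∫_3^37 x^6 dx evaluates to 1.35617e+10.
Boundary: ½(f(3) + f(37)) = ½(729.000 + 2.56573e+09) = 1.28286e+09.
So far: 1.48446e+10.
k=1: B_{2}/(2)! × [f^{(1)}(37) − f^{(1)}(3)] = 1/12 × (4.16064e+08 − 1458.00) = 3.46719e+07.
Running total after k=1: 1.48792e+10.
k=2: B_{4}/(4)! × [f^{(3)}(37) − f^{(3)}(3)] = −1/720 × (6.07836e+06 − 3240.00) = -8437.67.
Running total after k=2: 1.48792e+10.
k=3: B_{6}/(6)! × [f^{(5)}(37) − f^{(5)}(3)] = 1/30240 × (26640.0 − 2160.00) = 0.809524.
Running total after k=3: 1.48792e+10.
k=4: B_{8}/(8)! × [f^{(7)}(37) − f^{(7)}(3)] = −1/1209600 × (0.00000 − 0.00000) = 0.00000.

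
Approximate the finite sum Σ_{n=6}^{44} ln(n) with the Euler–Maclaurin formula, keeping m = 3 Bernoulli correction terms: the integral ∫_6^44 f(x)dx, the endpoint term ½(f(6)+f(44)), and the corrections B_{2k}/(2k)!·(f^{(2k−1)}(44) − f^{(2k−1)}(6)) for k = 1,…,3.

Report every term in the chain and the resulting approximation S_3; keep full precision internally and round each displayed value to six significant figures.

S_3 ≈ 120.530

Integral: ∫_6^44 ln(x) dx = 117.754.
½[f(6) + f(44)] = ½[1.79176 + 3.78419] = 2.78797.
Integral + boundary = 120.542.
k=1: B_{2}/(2)! × [f^{(1)}(44) − f^{(1)}(6)] = 1/12 × (0.0227273 − 0.166667) = -0.0119949.
Partial sum through k=1: 120.530.
k=2: B_{4}/(4)! × [f^{(3)}(44) − f^{(3)}(6)] = −1/720 × (2.34786e-05 − 0.00925926) = 1.28275e-05.
Partial sum through k=2: 120.530.
k=3: B_{6}/(6)! × [f^{(5)}(44) − f^{(5)}(6)] = 1/30240 × (1.45528e-07 − 0.00308642) = -1.02059e-07.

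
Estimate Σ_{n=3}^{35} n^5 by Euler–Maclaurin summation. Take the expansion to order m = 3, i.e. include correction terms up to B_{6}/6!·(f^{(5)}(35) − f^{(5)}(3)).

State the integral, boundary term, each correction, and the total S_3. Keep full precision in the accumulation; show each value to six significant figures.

∫_3^35 x^5 dx evaluates to 3.06377e+08.
Endpoint term: (f(3) + f(35))/2 = (243.000 + 5.25219e+07)/2 = 2.62611e+07.
Running total after boundary: 3.32639e+08.
Order-1 term: 1/12 · (7.50312e+06 − 405.000) = 625227.
Running total after k=1: 3.33264e+08.
Order-2 term: −1/720 · (73500.0 − 540.000) = -101.333.
Running total after k=2: 3.33264e+08.
Order-3 term: 1/30240 · (120.000 − 120.000) = 0.00000.

S_3 ≈ 3.33264e+08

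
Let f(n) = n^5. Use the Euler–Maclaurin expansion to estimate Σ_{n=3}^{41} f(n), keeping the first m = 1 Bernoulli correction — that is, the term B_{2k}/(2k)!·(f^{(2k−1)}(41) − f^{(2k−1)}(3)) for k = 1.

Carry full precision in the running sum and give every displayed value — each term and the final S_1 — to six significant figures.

The integral term ∫_3^41 x^5 dx = 7.91684e+08.
Boundary: ½(f(3) + f(41)) = ½(243.000 + 1.15856e+08) = 5.79282e+07.
Integral + boundary = 8.49612e+08.
Correction k=1: B_{2}/2! · (f^{(1)}(41) − f^{(1)}(3)) = 1/12 · (1.41288e+07 − 405.000) = 1.17737e+06.

S_1 ≈ 8.50790e+08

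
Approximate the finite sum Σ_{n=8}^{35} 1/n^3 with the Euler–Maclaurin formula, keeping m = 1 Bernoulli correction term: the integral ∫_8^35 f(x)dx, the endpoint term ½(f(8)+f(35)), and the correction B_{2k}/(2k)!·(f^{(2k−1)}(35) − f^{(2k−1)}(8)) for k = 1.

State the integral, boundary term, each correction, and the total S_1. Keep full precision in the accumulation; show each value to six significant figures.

S_1 ≈ 0.00845343

∫_8^35 1/x^3 dx evaluates to 0.00740434.
Endpoint term: (f(8) + f(35))/2 = (0.00195312 + 2.33236e-05)/2 = 0.000988224.
Integral + boundary = 0.00839256.
Order-1 term: 1/12 · (-1.99917e-06 − (-0.000732422)) = 6.08686e-05.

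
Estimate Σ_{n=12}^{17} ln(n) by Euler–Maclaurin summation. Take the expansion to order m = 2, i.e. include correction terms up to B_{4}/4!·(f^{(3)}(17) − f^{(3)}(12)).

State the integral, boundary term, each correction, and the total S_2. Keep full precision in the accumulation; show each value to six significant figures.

S_2 ≈ 16.0028

Integral: ∫_12^17 ln(x) dx = 13.3457.
Endpoint term: (f(12) + f(17))/2 = (2.48491 + 2.83321)/2 = 2.65906.
Integral + boundary = 16.0048.
Order-1 term: 1/12 · (0.0588235 − 0.0833333) = -0.00204248.
After k=1: 16.0028.
Order-2 term: −1/720 · (0.000407083 − 0.00115741) = 1.04212e-06.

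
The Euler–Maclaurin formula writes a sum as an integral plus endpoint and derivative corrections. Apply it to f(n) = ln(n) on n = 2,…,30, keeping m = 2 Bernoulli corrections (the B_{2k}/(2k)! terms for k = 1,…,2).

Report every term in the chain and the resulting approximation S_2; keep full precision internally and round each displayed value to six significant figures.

S_2 ≈ 74.6583

∫_2^30 ln(x) dx evaluates to 72.6496.
½[f(2) + f(30)] = ½[0.693147 + 3.40120] = 2.04717.
Running total after boundary: 74.6968.
Correction k=1: B_{2}/2! · (f^{(1)}(30) − f^{(1)}(2)) = 1/12 · (0.0333333 − 0.500000) = -0.0388889.
Partial sum through k=1: 74.6579.
Correction k=2: B_{4}/4! · (f^{(3)}(30) − f^{(3)}(2)) = −1/720 · (7.40741e-05 − 0.250000) = 0.000347119.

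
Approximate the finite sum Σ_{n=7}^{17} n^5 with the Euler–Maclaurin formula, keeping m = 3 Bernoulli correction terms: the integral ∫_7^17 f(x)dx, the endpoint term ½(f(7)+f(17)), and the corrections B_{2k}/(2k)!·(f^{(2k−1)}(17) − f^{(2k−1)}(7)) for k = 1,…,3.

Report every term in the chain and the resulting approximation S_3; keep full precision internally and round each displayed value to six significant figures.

S_3 ≈ 4.75543e+06

The integral term ∫_7^17 x^5 dx = 4.00332e+06.
½[f(7) + f(17)] = ½[16807.0 + 1.41986e+06] = 718332.
So far: 4.72165e+06.
Correction k=1: B_{2}/2! · (f^{(1)}(17) − f^{(1)}(7)) = 1/12 · (417605 − 12005.0) = 33800.0.
After k=1: 4.75545e+06.
Correction k=2: B_{4}/4! · (f^{(3)}(17) − f^{(3)}(7)) = −1/720 · (17340.0 − 2940.00) = -20.0000.
After k=2: 4.75543e+06.
Correction k=3: B_{6}/6! · (f^{(5)}(17) − f^{(5)}(7)) = 1/30240 · (120.000 − 120.000) = 0.00000.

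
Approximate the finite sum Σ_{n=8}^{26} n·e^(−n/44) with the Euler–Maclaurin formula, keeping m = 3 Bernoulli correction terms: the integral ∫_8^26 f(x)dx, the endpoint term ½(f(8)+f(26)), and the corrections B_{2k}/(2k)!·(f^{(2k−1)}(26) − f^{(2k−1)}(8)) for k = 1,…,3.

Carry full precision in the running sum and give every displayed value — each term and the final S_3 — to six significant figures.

S_3 ≈ 212.347

Integral: ∫_8^26 x·e^(−x/44) dx = 201.850.
½[f(8) + f(26)] = ½[6.67002 + 14.3994] = 10.5347.
Integral + boundary = 212.385.
Correction k=1: B_{2}/2! · (f^{(1)}(26) − f^{(1)}(8)) = 1/12 · (0.226564 − 0.682161) = -0.0379664.
Partial sum through k=1: 212.347.
Correction k=2: B_{4}/4! · (f^{(3)}(26) − f^{(3)}(8)) = −1/720 · (0.000689159 − 0.00121367) = 7.28489e-07.
Partial sum through k=2: 212.347.
Correction k=3: B_{6}/6! · (f^{(5)}(26) − f^{(5)}(8)) = 1/30240 · (6.51493e-07 − 1.07179e-06) = -1.38987e-11.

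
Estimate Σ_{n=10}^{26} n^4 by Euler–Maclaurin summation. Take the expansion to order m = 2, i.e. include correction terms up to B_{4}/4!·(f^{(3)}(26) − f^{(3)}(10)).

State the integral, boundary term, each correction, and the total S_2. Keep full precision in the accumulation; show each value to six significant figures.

S_2 ≈ 2.59529e+06

∫_10^26 x^4 dx evaluates to 2.35628e+06.
Endpoint term: (f(10) + f(26))/2 = (10000.0 + 456976)/2 = 233488.
So far: 2.58976e+06.
Correction k=1: B_{2}/2! · (f^{(1)}(26) − f^{(1)}(10)) = 1/12 · (70304.0 − 4000.00) = 5525.33.
Partial sum through k=1: 2.59529e+06.
Correction k=2: B_{4}/4! · (f^{(3)}(26) − f^{(3)}(10)) = −1/720 · (624.000 − 240.000) = -0.533333.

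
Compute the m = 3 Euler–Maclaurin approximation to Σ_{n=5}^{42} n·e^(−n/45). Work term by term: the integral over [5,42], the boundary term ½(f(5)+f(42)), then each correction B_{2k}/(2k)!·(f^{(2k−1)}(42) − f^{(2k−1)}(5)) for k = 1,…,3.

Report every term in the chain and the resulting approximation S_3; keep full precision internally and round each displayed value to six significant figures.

S_3 ≈ 484.282

The integral term ∫_5^42 x·e^(−x/45) dx = 473.851.
Boundary: ½(f(5) + f(42)) = ½(4.47420 + 16.5161) = 10.4952.
So far: 484.346.
Order-1 term: 1/12 · (0.0262160 − 0.795413) = -0.0640997.
After k=1: 484.282.
Order-2 term: −1/720 · (0.000401332 − 0.00127659) = 1.21563e-06.
After k=2: 484.282.
Order-3 term: 1/30240 · (3.89984e-07 − 1.06685e-06) = -2.23833e-11.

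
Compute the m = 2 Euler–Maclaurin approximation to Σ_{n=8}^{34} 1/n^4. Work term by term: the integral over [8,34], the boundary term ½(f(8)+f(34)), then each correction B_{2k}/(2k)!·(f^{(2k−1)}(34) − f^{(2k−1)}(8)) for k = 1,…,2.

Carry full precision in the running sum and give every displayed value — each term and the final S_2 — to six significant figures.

S_2 ≈ 0.000775091

Integral: ∫_8^34 1/x^4 dx = 0.000642561.
Endpoint term: (f(8) + f(34))/2 = (0.000244141 + 7.48315e-07)/2 = 0.000122444.
So far: 0.000765005.
Correction k=1: B_{2}/2! · (f^{(1)}(34) − f^{(1)}(8)) = 1/12 · (-8.80370e-08 − (-0.000122070)) = 1.01652e-05.
After k=1: 0.000775170.
Correction k=2: B_{4}/4! · (f^{(3)}(34) − f^{(3)}(8)) = −1/720 · (-2.28470e-09 − (-5.72205e-05)) = -7.94697e-08.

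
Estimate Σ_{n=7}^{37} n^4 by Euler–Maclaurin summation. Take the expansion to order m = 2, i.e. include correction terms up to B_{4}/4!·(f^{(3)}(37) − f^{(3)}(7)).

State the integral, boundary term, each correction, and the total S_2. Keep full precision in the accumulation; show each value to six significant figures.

S_2 ≈ 1.48205e+07

∫_7^37 x^4 dx evaluates to 1.38654e+07.
½[f(7) + f(37)] = ½[2401.00 + 1.87416e+06] = 938281.
So far: 1.48037e+07.
k=1: B_{2}/(2)! × [f^{(1)}(37) − f^{(1)}(7)] = 1/12 × (202612 − 1372.00) = 16770.0.
After k=1: 1.48205e+07.
k=2: B_{4}/(4)! × [f^{(3)}(37) − f^{(3)}(7)] = −1/720 × (888.000 − 168.000) = -1.00000.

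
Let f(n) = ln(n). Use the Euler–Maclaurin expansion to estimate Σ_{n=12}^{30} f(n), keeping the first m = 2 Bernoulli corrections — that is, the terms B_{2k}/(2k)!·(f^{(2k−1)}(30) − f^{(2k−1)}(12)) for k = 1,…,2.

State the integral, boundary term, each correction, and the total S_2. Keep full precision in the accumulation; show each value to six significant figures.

S_2 ≈ 57.1559

Integral: ∫_12^30 ln(x) dx = 54.2170.
Boundary: ½(f(12) + f(30)) = ½(2.48491 + 3.40120) = 2.94305.
Running total after boundary: 57.1601.
Correction k=1: B_{2}/2! · (f^{(1)}(30) − f^{(1)}(12)) = 1/12 · (0.0333333 − 0.0833333) = -0.00416667.
After k=1: 57.1559.
Correction k=2: B_{4}/4! · (f^{(3)}(30) − f^{(3)}(12)) = −1/720 · (7.40741e-05 − 0.00115741) = 1.50463e-06.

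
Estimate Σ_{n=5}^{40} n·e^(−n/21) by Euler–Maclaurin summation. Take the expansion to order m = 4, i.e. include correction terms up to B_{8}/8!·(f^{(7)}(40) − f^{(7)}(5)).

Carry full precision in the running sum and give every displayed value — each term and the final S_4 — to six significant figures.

S_4 ≈ 244.517

∫_5^40 x·e^(−x/21) dx evaluates to 239.630.
Boundary: ½(f(5) + f(40)) = ½(3.94064 + 5.95432) = 4.94748.
So far: 244.578.
Correction k=1: B_{2}/2! · (f^{(1)}(40) − f^{(1)}(5)) = 1/12 · (-0.134681 − 0.600478) = -0.0612633.
Running total after k=1: 244.517.
Correction k=2: B_{4}/4! · (f^{(3)}(40) − f^{(3)}(5)) = −1/720 · (0.000369694 − 0.00493590) = 6.34196e-06.
Running total after k=2: 244.517.
Correction k=3: B_{6}/6! · (f^{(5)}(40) − f^{(5)}(5)) = 1/30240 · (2.36913e-06 − 1.92975e-05) = -5.59799e-10.
Running total after k=3: 244.517.
Correction k=4: B_{8}/8! · (f^{(7)}(40) − f^{(7)}(5)) = −1/1209600 · (8.84344e-09 − 6.21369e-08) = 4.40588e-14.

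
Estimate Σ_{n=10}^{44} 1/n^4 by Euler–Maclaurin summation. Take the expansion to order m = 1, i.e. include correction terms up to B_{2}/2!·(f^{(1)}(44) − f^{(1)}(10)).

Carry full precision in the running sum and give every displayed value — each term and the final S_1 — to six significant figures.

S_1 ≈ 0.000382885

Integral: ∫_10^44 1/x^4 dx = 0.000329420.
½[f(10) + f(44)] = ½[0.000100000 + 2.66802e-07] = 5.01334e-05.
Running total after boundary: 0.000379554.
k=1: B_{2}/(2)! × [f^{(1)}(44) − f^{(1)}(10)] = 1/12 × (-2.42547e-08 − (-4.00000e-05)) = 3.33131e-06.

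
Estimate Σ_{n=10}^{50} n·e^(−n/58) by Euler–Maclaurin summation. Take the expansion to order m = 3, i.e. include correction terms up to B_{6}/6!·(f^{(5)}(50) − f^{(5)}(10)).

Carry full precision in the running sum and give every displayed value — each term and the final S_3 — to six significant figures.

S_3 ≈ 688.895

Integral: ∫_10^50 x·e^(−x/58) dx = 674.183.
½[f(10) + f(50)] = ½[8.41631 + 21.1144] = 14.7653.
Running total after boundary: 688.949.
Order-1 term: 1/12 · (0.0582465 − 0.696522) = -0.0531896.
After k=1: 688.895.
Order-2 term: −1/720 · (0.000268377 − 0.000707427) = 6.09791e-07.
After k=2: 688.895.
Order-3 term: 1/30240 · (1.54411e-07 − 3.59037e-07) = -6.76673e-12.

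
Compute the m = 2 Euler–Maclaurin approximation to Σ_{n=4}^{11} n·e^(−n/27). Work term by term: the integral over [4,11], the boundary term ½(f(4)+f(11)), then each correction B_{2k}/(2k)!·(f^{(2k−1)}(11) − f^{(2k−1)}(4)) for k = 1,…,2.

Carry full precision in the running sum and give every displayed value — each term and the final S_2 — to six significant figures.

S_2 ≈ 44.4310

Integral: ∫_4^11 x·e^(−x/27) dx = 39.0752.
Boundary: ½(f(4) + f(11)) = ½(3.44921 + 7.31910) = 5.38416.
Running total after boundary: 44.4593.
Correction k=1: B_{2}/2! · (f^{(1)}(11) − f^{(1)}(4)) = 1/12 · (0.394295 − 0.734555) = -0.0283550.
After k=1: 44.4310.
Correction k=2: B_{4}/4! · (f^{(3)}(11) − f^{(3)}(4)) = −1/720 · (0.00236631 − 0.00337334) = 1.39864e-06.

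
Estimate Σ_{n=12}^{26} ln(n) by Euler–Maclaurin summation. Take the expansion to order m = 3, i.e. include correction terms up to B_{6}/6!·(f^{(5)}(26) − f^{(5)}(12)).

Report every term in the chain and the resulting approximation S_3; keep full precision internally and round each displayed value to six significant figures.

The integral term ∫_12^26 ln(x) dx = 40.8916.
Endpoint term: (f(12) + f(26))/2 = (2.48491 + 3.25810)/2 = 2.87150.
Integral + boundary = 43.7631.
Order-1 term: 1/12 · (0.0384615 − 0.0833333) = -0.00373932.
Running total after k=1: 43.7594.
Order-2 term: −1/720 · (0.000113792 − 0.00115741) = 1.44947e-06.
Running total after k=2: 43.7594.
Order-3 term: 1/30240 · (2.01997e-06 − 9.64506e-05) = -3.12271e-09.

S_3 ≈ 43.7594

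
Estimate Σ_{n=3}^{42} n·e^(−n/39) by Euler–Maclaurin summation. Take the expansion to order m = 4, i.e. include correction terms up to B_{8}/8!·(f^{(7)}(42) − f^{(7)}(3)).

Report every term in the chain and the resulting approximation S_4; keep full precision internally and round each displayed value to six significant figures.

The integral term ∫_3^42 x·e^(−x/39) dx = 440.636.
Endpoint term: (f(3) + f(42))/2 = (2.77788 + 14.3070)/2 = 8.54242.
Running total after boundary: 449.178.
Correction k=1: B_{2}/2! · (f^{(1)}(42) − f^{(1)}(3)) = 1/12 · (-0.0262032 − 0.854733) = -0.0734114.
Running total after k=1: 449.105.
Correction k=2: B_{4}/4! · (f^{(3)}(42) − f^{(3)}(3)) = −1/720 · (0.000430691 − 0.00177952) = 1.87338e-06.
Running total after k=2: 449.105.
Correction k=3: B_{6}/6! · (f^{(5)}(42) − f^{(5)}(3)) = 1/30240 · (5.77652e-07 − 1.97047e-06) = -4.60589e-11.
Running total after k=3: 449.105.
Correction k=4: B_{8}/8! · (f^{(7)}(42) − f^{(7)}(3)) = −1/1209600 · (5.73400e-10 − 1.82181e-09) = 1.03209e-15.

S_4 ≈ 449.105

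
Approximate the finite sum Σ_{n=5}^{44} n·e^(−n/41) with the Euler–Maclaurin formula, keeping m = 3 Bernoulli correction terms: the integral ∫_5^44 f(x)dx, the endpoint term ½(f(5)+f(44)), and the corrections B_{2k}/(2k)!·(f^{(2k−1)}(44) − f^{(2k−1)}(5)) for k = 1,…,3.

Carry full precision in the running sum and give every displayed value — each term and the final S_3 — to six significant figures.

S_3 ≈ 487.539

∫_5^44 x·e^(−x/41) dx evaluates to 477.871.
Boundary: ½(f(5) + f(44)) = ½(4.42596 + 15.0446) = 9.73528.
Running total after boundary: 487.606.
k=1: B_{2}/(2)! × [f^{(1)}(44) − f^{(1)}(5)] = 1/12 × (-0.0250187 − 0.777241) = -0.0668550.
After k=1: 487.539.
k=2: B_{4}/(4)! × [f^{(3)}(44) − f^{(3)}(5)] = −1/720 × (0.000391925 − 0.00151554) = 1.56058e-06.
After k=2: 487.539.
k=3: B_{6}/(6)! × [f^{(5)}(44) − f^{(5)}(5)] = 1/30240 × (4.75154e-07 − 1.52809e-06) = -3.48192e-11.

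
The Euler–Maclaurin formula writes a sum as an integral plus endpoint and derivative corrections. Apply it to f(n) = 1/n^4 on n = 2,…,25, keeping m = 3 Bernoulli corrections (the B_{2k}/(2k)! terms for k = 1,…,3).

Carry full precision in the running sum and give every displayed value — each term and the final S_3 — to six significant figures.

S_3 ≈ 0.0824452

Integral: ∫_2^25 1/x^4 dx = 0.0416453.
Endpoint term: (f(2) + f(25))/2 = (0.0625000 + 2.56000e-06)/2 = 0.0312513.
Integral + boundary = 0.0728966.
Order-1 term: 1/12 · (-4.09600e-07 − (-0.125000)) = 0.0104166.
After k=1: 0.0833132.
Order-2 term: −1/720 · (-1.96608e-08 − (-0.937500)) = -0.00130208.
After k=2: 0.0820112.
Order-3 term: 1/30240 · (-1.76161e-09 − (-13.1250)) = 0.000434028.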